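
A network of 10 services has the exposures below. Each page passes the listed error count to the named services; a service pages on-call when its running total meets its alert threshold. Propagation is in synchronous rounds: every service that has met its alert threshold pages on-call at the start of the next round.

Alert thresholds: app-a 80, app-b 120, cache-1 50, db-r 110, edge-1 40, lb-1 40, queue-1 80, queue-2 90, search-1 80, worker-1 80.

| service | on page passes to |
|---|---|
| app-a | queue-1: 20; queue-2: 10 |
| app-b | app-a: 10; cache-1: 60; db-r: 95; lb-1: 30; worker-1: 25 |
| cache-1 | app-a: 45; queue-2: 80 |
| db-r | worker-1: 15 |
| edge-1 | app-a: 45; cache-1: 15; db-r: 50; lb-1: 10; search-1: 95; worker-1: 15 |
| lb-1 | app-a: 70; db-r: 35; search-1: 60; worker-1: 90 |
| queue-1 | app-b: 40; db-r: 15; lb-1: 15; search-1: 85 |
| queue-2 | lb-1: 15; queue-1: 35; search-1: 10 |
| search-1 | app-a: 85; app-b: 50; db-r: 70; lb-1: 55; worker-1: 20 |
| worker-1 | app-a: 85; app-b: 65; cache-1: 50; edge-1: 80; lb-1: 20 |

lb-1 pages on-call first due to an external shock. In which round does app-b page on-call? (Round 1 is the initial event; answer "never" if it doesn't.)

Round 1 — lb-1 pages on-call (initial).
  app-a: +70 → 70 < 80
  db-r: +35 → 35 < 110
  search-1: +60 → 60 < 80
  worker-1: +90 → 90 ≥ 80
Round 2 — worker-1 pages on-call.
  app-a: +85 → 155 ≥ 80
  app-b: +65 → 65 < 120
  cache-1: +50 → 50 ≥ 50
  edge-1: +80 → 80 ≥ 40
Round 3 — app-a, cache-1, edge-1 page on-call.
  db-r: +50 → 85 < 110
  queue-1: +20 → 20 < 80
  queue-2: +10+80 → 90 ≥ 90
  search-1: +95 → 155 ≥ 80
Round 4 — queue-2, search-1 page on-call.
  app-b: +50 → 115 < 120
  db-r: +70 → 155 ≥ 110
  queue-1: +35 → 55 < 80
Round 5 — db-r pages on-call.
No further pages.

never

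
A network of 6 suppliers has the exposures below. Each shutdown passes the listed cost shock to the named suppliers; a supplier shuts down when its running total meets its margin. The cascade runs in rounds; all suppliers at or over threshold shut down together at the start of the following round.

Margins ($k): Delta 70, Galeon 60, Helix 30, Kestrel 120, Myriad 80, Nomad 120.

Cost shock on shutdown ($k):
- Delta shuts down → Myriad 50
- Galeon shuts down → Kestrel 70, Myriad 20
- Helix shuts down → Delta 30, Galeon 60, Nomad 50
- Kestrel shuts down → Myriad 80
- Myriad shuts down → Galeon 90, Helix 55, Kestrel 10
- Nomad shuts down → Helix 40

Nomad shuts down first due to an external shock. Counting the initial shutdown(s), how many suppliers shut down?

3

Round 1 — Nomad shuts down (initial).
  Helix: +40 → 40 ≥ 30
Round 2 — Helix shuts down.
  Delta: +30 → 30 < 70
  Galeon: +60 → 60 ≥ 60
Round 3 — Galeon shuts down.
  Kestrel: +70 → 70 < 120
  Myriad: +20 → 20 < 80
No further shutdowns.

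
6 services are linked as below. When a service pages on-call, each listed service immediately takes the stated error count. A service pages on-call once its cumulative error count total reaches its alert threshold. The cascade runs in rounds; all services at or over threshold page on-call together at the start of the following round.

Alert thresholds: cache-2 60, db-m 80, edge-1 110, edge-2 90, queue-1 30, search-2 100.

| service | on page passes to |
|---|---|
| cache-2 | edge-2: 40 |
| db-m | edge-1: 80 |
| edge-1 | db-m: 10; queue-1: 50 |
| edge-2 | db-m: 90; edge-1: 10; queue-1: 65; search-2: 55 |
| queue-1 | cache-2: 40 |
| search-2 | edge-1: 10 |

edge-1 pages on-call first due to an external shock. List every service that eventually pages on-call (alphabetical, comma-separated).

Round 1 — edge-1 pages on-call (initial).
  db-m: +10 → 10 < 80
  queue-1: +50 → 50 ≥ 30
Round 2 — queue-1 pages on-call.
  cache-2: +40 → 40 < 60
No further pages.

edge-1, queue-1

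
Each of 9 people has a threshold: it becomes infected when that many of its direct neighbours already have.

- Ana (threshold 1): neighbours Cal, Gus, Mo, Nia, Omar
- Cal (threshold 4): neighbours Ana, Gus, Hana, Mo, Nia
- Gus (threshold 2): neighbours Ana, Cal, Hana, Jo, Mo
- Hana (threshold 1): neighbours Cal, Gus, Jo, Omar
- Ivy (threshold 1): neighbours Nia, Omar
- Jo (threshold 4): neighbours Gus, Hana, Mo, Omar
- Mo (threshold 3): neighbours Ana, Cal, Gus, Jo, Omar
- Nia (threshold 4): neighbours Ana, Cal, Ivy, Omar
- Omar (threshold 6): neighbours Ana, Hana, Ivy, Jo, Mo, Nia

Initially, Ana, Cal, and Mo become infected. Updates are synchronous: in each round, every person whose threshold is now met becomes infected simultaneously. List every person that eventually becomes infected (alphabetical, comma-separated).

Ana, Cal, Gus, Hana, Mo

Round 1 — Ana, Cal, Mo become infected (initial).
Round 2 — checking thresholds:
  Gus: 3 of 5 neighbours ≥ 2, becomes infected.
  Hana: 1 of 4 neighbours ≥ 1, becomes infected.
  Jo: 1 of 4 neighbours < 4, not yet.
  Nia: 2 of 4 neighbours < 4, not yet.
  Omar: 2 of 6 neighbours < 6, not yet.
Round 3 — no new infections; cascade stops.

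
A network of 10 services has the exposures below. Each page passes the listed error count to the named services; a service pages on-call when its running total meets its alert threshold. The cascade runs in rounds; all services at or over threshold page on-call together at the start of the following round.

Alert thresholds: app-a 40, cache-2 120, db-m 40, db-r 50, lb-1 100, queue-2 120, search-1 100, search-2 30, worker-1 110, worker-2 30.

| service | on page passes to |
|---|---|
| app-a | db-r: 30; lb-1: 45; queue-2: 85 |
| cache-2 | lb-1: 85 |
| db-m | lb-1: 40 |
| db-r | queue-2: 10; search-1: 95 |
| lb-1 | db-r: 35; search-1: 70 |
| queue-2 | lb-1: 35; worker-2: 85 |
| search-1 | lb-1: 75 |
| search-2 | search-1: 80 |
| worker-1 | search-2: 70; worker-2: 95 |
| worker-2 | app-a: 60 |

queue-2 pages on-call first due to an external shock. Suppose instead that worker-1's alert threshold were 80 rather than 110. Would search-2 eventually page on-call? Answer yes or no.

With worker-1's alert threshold at 80:
Round 1 — queue-2 pages on-call (initial).
  lb-1: +35 → 35 < 100
  worker-2: +85 → 85 ≥ 30
Round 2 — worker-2 pages on-call.
  app-a: +60 → 60 ≥ 40
Round 3 — app-a pages on-call.
  db-r: +30 → 30 < 50
  lb-1: +45 → 80 < 100
No further pages.

no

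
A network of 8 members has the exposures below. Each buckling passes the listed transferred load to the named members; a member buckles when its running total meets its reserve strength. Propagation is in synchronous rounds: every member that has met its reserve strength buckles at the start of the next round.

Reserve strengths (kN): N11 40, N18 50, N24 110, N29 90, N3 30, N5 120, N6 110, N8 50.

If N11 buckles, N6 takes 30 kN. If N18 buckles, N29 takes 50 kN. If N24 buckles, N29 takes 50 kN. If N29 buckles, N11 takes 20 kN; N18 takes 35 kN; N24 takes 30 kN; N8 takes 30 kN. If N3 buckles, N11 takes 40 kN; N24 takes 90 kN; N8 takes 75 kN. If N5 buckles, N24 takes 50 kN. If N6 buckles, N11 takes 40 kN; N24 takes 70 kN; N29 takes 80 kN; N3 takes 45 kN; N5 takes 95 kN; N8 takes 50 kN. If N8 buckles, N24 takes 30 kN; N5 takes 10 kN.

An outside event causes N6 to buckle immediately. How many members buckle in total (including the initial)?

6

Round 1 — N6 buckles (initial).
  N11: +40 → 40 ≥ 40
  N24: +70 → 70 < 110
  N29: +80 → 80 < 90
  N3: +45 → 45 ≥ 30
  N5: +95 → 95 < 120
  N8: +50 → 50 ≥ 50
Round 2 — N11, N3, N8 buckle.
  N24: +90+30 → 190 ≥ 110
  N5: +10 → 105 < 120
Round 3 — N24 buckles.
  N29: +50 → 130 ≥ 90
Round 4 — N29 buckles.
  N18: +35 → 35 < 50
No further bucklings.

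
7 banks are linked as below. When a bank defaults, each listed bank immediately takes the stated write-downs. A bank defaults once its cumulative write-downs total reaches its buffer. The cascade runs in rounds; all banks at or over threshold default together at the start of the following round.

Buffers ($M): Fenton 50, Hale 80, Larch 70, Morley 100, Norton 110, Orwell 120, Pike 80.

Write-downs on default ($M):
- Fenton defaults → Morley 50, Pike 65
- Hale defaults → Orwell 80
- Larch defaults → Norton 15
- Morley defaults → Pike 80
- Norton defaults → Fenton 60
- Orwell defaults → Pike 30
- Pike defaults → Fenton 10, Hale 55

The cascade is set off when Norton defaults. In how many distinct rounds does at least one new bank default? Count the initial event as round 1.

2

Round 1 — Norton defaults (initial).
  Fenton: +60 → 60 ≥ 50
Round 2 — Fenton defaults.
  Morley: +50 → 50 < 100
  Pike: +65 → 65 < 80
No further defaults.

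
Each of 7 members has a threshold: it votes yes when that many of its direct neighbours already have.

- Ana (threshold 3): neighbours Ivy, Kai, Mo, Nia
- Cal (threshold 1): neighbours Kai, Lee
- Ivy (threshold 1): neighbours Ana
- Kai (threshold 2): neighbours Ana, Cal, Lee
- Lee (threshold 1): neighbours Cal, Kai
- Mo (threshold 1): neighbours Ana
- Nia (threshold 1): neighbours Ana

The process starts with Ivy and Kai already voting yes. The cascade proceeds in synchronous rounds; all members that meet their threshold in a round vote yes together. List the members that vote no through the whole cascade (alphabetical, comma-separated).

Ana, Mo, Nia

Round 1 — Ivy, Kai vote yes (initial).
Round 2 — checking thresholds:
  Ana: 2 of 4 neighbours < 3, below threshold.
  Cal: 1 of 2 neighbours ≥ 1, votes yes.
  Lee: 1 of 2 neighbours ≥ 1, votes yes.
Round 3 — no new yes votes; cascade stops.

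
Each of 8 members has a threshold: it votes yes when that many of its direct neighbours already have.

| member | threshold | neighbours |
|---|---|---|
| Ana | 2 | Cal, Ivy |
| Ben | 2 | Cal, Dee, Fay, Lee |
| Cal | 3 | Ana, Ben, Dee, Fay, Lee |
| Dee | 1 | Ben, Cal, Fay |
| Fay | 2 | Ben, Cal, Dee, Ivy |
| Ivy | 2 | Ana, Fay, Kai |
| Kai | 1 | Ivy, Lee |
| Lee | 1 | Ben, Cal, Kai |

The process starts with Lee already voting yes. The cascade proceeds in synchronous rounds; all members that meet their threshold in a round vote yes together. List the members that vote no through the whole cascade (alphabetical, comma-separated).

Round 1 — Lee votes yes (initial).
Round 2 — checking thresholds:
  Ben: 1 of 4 neighbours < 2, not yet.
  Cal: 1 of 5 neighbours < 3, not yet.
  Kai: 1 of 2 neighbours ≥ 1, votes yes.
Round 3 — no new yes votes; cascade stops.

Ana, Ben, Cal, Dee, Fay, Ivy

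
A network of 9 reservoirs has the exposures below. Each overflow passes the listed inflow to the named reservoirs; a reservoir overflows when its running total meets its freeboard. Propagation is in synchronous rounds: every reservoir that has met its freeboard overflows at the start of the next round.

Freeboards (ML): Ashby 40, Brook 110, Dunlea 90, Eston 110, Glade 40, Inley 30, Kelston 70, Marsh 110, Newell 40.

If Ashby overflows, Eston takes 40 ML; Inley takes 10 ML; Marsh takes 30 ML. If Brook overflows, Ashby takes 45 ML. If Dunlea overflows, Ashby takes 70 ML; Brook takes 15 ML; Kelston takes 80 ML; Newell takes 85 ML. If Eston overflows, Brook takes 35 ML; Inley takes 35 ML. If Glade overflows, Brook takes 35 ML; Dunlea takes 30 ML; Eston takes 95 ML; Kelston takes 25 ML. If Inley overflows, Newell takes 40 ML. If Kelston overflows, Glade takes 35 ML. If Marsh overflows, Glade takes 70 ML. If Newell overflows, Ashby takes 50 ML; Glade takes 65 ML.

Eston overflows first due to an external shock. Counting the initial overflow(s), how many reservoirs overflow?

Round 1 — Eston overflows (initial).
  Brook: +35 → 35 < 110
  Inley: +35 → 35 ≥ 30
Round 2 — Inley overflows.
  Newell: +40 → 40 ≥ 40
Round 3 — Newell overflows.
  Ashby: +50 → 50 ≥ 40
  Glade: +65 → 65 ≥ 40
Round 4 — Ashby, Glade overflow.
  Brook: +35 → 70 < 110
  Dunlea: +30 → 30 < 90
  Kelston: +25 → 25 < 70
  Marsh: +30 → 30 < 110
No further overflows.

5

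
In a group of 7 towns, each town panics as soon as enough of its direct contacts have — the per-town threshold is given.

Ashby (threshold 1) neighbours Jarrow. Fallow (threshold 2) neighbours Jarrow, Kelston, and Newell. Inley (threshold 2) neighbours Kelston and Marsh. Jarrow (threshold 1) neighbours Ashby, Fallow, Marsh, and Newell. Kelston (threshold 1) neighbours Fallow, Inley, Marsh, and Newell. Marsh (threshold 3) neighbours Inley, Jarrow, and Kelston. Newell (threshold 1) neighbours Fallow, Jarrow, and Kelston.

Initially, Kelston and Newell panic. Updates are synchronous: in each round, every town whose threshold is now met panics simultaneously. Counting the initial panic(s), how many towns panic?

Round 1 — Kelston, Newell panic (initial).
Round 2 — checking thresholds:
  Fallow: 2 of 3 neighbours ≥ 2, panics.
  Inley: 1 of 2 neighbours < 2, holds.
  Jarrow: 1 of 4 neighbours ≥ 1, panics.
  Marsh: 1 of 3 neighbours < 3, holds.
Round 3 — checking thresholds:
  Ashby: 1 of 1 neighbours ≥ 1, panics.
  Inley: 1 of 2 neighbours < 2, holds.
  Marsh: 2 of 3 neighbours < 3, holds.
Round 4 — no new panics; cascade stops.

5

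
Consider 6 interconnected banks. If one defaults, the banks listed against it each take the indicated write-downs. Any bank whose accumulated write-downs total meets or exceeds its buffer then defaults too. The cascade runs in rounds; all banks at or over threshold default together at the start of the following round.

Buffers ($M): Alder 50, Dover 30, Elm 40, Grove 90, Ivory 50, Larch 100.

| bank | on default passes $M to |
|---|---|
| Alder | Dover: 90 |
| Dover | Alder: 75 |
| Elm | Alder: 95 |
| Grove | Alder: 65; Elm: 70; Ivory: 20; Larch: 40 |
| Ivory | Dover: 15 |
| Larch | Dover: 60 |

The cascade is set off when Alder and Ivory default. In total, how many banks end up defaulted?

Round 1 — Alder, Ivory default (initial).
  Dover: +90+15 → 105 ≥ 30
Round 2 — Dover defaults.
No further defaults.

3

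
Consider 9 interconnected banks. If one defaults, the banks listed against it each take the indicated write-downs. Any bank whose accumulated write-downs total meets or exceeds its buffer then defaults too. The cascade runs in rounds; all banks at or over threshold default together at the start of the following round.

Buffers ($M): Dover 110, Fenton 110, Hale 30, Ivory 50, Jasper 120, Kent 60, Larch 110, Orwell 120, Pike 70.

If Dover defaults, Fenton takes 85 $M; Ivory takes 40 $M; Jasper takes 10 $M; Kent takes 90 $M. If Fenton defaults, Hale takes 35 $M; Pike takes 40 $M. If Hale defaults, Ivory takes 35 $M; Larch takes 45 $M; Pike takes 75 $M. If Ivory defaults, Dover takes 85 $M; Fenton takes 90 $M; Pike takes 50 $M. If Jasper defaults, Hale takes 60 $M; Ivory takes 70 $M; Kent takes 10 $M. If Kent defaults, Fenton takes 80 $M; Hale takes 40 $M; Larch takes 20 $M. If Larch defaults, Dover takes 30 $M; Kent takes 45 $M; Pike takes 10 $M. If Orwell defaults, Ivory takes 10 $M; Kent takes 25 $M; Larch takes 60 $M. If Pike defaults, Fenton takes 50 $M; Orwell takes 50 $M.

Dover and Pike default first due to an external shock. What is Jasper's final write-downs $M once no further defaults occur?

10

Round 1 — Dover, Pike default (initial).
  Fenton: +85+50 → 135 ≥ 110
  Ivory: +40 → 40 < 50
  Jasper: +10 → 10 < 120
  Kent: +90 → 90 ≥ 60
  Orwell: +50 → 50 < 120
Round 2 — Fenton, Kent default.
  Hale: +35+40 → 75 ≥ 30
  Larch: +20 → 20 < 110
Round 3 — Hale defaults.
  Ivory: +35 → 75 ≥ 50
  Larch: +45 → 65 < 110
Round 4 — Ivory defaults.
No further defaults.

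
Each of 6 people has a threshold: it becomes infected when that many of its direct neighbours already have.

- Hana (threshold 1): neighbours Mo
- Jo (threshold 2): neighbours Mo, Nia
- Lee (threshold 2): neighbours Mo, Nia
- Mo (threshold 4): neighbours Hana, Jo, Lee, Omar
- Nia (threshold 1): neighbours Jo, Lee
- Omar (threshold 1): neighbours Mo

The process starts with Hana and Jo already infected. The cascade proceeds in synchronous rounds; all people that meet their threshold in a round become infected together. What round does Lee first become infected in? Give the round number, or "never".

never

Round 1 — Hana, Jo become infected (initial).
Round 2 — checking thresholds:
  Mo: 2 of 4 neighbours < 4, not yet.
  Nia: 1 of 2 neighbours ≥ 1, becomes infected.
Round 3 — no new infections; cascade stops.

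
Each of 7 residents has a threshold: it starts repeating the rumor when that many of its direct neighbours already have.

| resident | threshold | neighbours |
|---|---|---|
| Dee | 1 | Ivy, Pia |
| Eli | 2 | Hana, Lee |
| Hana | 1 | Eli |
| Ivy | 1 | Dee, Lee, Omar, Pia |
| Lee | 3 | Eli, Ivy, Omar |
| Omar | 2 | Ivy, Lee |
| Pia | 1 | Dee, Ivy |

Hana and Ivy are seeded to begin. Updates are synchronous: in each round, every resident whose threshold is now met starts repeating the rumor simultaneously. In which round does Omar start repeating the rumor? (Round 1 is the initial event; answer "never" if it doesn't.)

never

Round 1 — Hana, Ivy start repeating the rumor (initial).
Round 2 — checking thresholds:
  Dee: 1 of 2 neighbours ≥ 1, starts repeating the rumor.
  Eli: 1 of 2 neighbours < 2, not yet.
  Lee: 1 of 3 neighbours < 3, not yet.
  Omar: 1 of 2 neighbours < 2, not yet.
  Pia: 1 of 2 neighbours ≥ 1, starts repeating the rumor.
Round 3 — no new spreads; cascade stops.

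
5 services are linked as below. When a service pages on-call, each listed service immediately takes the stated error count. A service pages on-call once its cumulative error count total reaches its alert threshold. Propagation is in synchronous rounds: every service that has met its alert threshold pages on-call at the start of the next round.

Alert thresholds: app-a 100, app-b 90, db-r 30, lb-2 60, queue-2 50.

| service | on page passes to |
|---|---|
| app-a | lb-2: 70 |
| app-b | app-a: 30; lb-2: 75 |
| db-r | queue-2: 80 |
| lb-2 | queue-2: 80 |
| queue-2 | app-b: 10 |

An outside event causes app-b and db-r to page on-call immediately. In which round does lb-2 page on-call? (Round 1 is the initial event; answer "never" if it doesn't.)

Round 1 — app-b, db-r page on-call (initial).
  app-a: +30 → 30 < 100
  lb-2: +75 → 75 ≥ 60
  queue-2: +80 → 80 ≥ 50
Round 2 — lb-2, queue-2 page on-call.
No further pages.

2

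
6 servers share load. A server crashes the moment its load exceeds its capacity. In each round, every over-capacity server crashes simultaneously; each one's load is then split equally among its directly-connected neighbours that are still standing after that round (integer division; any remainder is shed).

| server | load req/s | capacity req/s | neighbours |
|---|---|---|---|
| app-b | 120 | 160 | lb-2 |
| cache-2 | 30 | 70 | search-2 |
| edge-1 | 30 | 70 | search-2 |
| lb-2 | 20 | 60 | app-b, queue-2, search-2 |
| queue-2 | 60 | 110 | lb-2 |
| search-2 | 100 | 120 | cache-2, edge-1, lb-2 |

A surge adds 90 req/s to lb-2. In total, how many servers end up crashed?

Round 1 — lb-2 at 110 > 60. lb-2 crashes.
  lb-2 sheds 110 req/s to app-b, queue-2, search-2: 36 each (2 lost).
    app-b: 120+36 = 156 ≤ 160
    queue-2: 60+36 = 96 ≤ 110
    search-2: 100+36 = 136 > 120
Round 2 — search-2 crashes.
  search-2 sheds 136 req/s to cache-2, edge-1: 68 each.
    cache-2: 30+68 = 98 > 70
    edge-1: 30+68 = 98 > 70
Round 3 — cache-2, edge-1 crash.
  cache-2 sheds 98 req/s: no online neighbours, lost.
  edge-1 sheds 98 req/s: no online neighbours, lost.
No further crashes.

4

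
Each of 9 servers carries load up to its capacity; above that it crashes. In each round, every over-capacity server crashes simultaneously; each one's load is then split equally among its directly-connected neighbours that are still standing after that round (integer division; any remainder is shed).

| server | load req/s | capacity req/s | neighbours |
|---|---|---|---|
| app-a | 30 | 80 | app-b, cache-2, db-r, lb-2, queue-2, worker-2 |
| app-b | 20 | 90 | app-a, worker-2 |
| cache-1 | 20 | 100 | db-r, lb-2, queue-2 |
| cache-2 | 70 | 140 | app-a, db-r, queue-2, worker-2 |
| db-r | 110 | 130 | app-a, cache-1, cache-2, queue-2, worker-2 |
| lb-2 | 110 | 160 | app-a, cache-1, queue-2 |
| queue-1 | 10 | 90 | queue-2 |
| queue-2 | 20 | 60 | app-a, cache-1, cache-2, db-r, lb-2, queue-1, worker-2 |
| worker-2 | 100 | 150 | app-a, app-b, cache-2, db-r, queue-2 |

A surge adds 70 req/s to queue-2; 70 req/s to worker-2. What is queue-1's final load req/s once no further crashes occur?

25

Round 1 — queue-2 at 90 > 60; worker-2 at 170 > 150. queue-2, worker-2 crash.
  queue-2 sheds 90 req/s to app-a, cache-1, cache-2, db-r, lb-2, queue-1: 15 each.
    app-a: 30+15 = 45 ≤ 80
    cache-1: 20+15 = 35 ≤ 100
    cache-2: 70+15 = 85 ≤ 140
    db-r: 110+15 = 125 ≤ 130
    lb-2: 110+15 = 125 ≤ 160
    queue-1: 10+15 = 25 ≤ 90
  worker-2 sheds 170 req/s to app-a, app-b, cache-2, db-r: 42 each (2 lost).
    app-a: 45+42 = 87 > 80
    app-b: 20+42 = 62 ≤ 90
    cache-2: 85+42 = 127 ≤ 140
    db-r: 125+42 = 167 > 130
Round 2 — app-a, db-r crash.
  app-a sheds 87 req/s to app-b, cache-2, lb-2: 29 each.
    app-b: 62+29 = 91 > 90
    cache-2: 127+29 = 156 > 140
    lb-2: 125+29 = 154 ≤ 160
  db-r sheds 167 req/s to cache-1, cache-2: 83 each (1 lost).
    cache-1: 35+83 = 118 > 100
    cache-2: 156+83 = 239 > 140
Round 3 — app-b, cache-1, cache-2 crash.
  app-b sheds 91 req/s: no online neighbours, lost.
  cache-1 sheds 118 req/s to lb-2: 118 each.
    lb-2: 154+118 = 272 > 160
  cache-2 sheds 239 req/s: no online neighbours, lost.
Round 4 — lb-2 crashes.
  lb-2 sheds 272 req/s: no online neighbours, lost.
No further crashes.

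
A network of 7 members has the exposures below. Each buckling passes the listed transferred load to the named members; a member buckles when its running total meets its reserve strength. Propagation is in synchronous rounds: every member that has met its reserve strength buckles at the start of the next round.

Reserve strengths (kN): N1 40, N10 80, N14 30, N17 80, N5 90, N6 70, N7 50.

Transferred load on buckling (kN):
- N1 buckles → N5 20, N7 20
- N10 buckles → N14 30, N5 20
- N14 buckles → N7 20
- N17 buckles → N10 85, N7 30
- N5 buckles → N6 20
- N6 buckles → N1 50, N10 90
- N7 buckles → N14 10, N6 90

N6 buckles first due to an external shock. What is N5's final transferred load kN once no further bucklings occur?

Round 1 — N6 buckles (initial).
  N1: +50 → 50 ≥ 40
  N10: +90 → 90 ≥ 80
Round 2 — N1, N10 buckle.
  N14: +30 → 30 ≥ 30
  N5: +20+20 → 40 < 90
  N7: +20 → 20 < 50
Round 3 — N14 buckles.
  N7: +20 → 40 < 50
No further bucklings.

40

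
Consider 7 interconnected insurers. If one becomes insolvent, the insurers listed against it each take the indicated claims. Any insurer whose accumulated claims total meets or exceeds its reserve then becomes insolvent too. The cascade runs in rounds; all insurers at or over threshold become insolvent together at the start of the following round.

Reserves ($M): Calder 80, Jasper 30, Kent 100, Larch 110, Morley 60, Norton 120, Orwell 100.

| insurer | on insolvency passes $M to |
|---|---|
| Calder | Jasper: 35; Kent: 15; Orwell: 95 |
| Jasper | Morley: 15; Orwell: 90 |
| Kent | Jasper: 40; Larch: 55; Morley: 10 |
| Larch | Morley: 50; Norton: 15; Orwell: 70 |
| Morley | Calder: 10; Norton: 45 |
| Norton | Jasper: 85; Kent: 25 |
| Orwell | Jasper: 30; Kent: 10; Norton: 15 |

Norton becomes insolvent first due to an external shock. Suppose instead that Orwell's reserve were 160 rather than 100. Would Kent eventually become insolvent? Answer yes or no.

With Orwell's reserve at 160:
Round 1 — Norton becomes insolvent (initial).
  Jasper: +85 → 85 ≥ 30
  Kent: +25 → 25 < 100
Round 2 — Jasper becomes insolvent.
  Morley: +15 → 15 < 60
  Orwell: +90 → 90 < 160
No further insolvencies.

no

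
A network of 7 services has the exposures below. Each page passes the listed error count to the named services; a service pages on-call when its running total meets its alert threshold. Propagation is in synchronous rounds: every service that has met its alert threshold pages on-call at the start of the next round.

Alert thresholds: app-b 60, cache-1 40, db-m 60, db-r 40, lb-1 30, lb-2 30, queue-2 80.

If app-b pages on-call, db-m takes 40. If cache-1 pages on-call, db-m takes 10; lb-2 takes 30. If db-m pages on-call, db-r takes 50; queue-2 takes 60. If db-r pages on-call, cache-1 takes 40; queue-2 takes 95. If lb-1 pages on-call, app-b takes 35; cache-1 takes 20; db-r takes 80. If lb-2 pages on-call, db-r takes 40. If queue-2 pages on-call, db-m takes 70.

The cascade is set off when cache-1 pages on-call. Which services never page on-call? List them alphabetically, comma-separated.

Round 1 — cache-1 pages on-call (initial).
  db-m: +10 → 10 < 60
  lb-2: +30 → 30 ≥ 30
Round 2 — lb-2 pages on-call.
  db-r: +40 → 40 ≥ 40
Round 3 — db-r pages on-call.
  queue-2: +95 → 95 ≥ 80
Round 4 — queue-2 pages on-call.
  db-m: +70 → 80 ≥ 60
Round 5 — db-m pages on-call.
No further pages.

app-b, lb-1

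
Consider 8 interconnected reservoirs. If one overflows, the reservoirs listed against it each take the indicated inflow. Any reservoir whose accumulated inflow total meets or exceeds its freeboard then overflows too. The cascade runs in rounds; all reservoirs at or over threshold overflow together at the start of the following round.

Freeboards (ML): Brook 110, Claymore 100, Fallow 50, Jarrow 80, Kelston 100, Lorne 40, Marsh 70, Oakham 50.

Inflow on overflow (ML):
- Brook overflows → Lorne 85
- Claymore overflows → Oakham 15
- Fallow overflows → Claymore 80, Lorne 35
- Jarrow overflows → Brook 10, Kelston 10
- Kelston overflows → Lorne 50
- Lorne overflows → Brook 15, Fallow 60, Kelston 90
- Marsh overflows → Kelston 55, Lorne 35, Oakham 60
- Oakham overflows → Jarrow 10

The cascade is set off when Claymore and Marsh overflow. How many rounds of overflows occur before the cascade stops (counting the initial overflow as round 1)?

Round 1 — Claymore, Marsh overflow (initial).
  Kelston: +55 → 55 < 100
  Lorne: +35 → 35 < 40
  Oakham: +15+60 → 75 ≥ 50
Round 2 — Oakham overflows.
  Jarrow: +10 → 10 < 80
No further overflows.

2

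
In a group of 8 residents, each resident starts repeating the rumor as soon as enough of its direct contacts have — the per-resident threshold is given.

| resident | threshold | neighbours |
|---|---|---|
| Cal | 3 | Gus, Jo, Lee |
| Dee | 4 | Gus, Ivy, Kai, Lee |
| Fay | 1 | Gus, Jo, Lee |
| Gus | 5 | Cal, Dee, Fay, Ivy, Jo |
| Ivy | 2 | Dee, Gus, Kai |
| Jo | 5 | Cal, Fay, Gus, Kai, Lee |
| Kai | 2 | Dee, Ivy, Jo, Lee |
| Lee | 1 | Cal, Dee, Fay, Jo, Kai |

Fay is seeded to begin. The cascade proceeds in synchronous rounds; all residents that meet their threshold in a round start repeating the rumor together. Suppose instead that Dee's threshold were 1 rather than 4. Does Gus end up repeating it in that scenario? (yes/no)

no

With Dee's threshold at 1:
Round 1 — Fay starts repeating the rumor (initial).
Round 2 — checking thresholds:
  Gus: 1 of 5 neighbours < 5, below threshold.
  Jo: 1 of 5 neighbours < 5, below threshold.
  Lee: 1 of 5 neighbours ≥ 1, starts repeating the rumor.
Round 3 — checking thresholds:
  Cal: 1 of 3 neighbours < 3, below threshold.
  Dee: 1 of 4 neighbours ≥ 1, starts repeating the rumor.
  Gus: 1 of 5 neighbours < 5, below threshold.
  Jo: 2 of 5 neighbours < 5, below threshold.
  Kai: 1 of 4 neighbours < 2, below threshold.
Round 4 — checking thresholds:
  Cal: 1 of 3 neighbours < 3, below threshold.
  Gus: 2 of 5 neighbours < 5, below threshold.
  Ivy: 1 of 3 neighbours < 2, below threshold.
  Jo: 2 of 5 neighbours < 5, below threshold.
  Kai: 2 of 4 neighbours ≥ 2, starts repeating the rumor.
Round 5 — checking thresholds:
  Cal: 1 of 3 neighbours < 3, below threshold.
  Gus: 2 of 5 neighbours < 5, below threshold.
  Ivy: 2 of 3 neighbours ≥ 2, starts repeating the rumor.
  Jo: 3 of 5 neighbours < 5, below threshold.
Round 6 — no new spreads; cascade stops.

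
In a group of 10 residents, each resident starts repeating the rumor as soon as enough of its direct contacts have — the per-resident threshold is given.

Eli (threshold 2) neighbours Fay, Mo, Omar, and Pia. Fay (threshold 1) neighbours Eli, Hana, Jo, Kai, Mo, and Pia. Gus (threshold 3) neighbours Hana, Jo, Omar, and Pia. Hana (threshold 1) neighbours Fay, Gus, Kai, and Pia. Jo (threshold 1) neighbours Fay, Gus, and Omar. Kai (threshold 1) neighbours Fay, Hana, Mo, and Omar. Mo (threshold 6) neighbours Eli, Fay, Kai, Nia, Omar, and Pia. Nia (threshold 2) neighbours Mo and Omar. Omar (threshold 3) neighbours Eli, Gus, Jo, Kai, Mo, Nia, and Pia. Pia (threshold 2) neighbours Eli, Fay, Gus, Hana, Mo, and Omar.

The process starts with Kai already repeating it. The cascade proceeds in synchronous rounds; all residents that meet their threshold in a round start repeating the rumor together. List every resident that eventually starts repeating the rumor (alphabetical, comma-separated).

Eli, Fay, Gus, Hana, Jo, Kai, Omar, Pia

Round 1 — Kai starts repeating the rumor (initial).
Round 2 — checking thresholds:
  Fay: 1 of 6 neighbours ≥ 1, starts repeating the rumor.
  Hana: 1 of 4 neighbours ≥ 1, starts repeating the rumor.
  Mo: 1 of 6 neighbours < 6, not yet.
  Omar: 1 of 7 neighbours < 3, not yet.
Round 3 — checking thresholds:
  Eli: 1 of 4 neighbours < 2, not yet.
  Gus: 1 of 4 neighbours < 3, not yet.
  Jo: 1 of 3 neighbours ≥ 1, starts repeating the rumor.
  Mo: 2 of 6 neighbours < 6, not yet.
  Omar: 1 of 7 neighbours < 3, not yet.
  Pia: 2 of 6 neighbours ≥ 2, starts repeating the rumor.
Round 4 — checking thresholds:
  Eli: 2 of 4 neighbours ≥ 2, starts repeating the rumor.
  Gus: 3 of 4 neighbours ≥ 3, starts repeating the rumor.
  Mo: 3 of 6 neighbours < 6, not yet.
  Omar: 3 of 7 neighbours ≥ 3, starts repeating the rumor.
Round 5 — no new spreads; cascade stops.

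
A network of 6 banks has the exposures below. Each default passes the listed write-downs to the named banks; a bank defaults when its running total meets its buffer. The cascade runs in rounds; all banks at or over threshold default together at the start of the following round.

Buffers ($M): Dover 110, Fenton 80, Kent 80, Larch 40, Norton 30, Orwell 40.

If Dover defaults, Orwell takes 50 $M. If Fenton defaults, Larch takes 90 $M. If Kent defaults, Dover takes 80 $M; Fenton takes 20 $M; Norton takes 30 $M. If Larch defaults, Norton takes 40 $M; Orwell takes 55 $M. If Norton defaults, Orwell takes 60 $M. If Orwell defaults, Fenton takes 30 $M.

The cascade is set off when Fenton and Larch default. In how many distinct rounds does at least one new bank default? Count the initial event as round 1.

Round 1 — Fenton, Larch default (initial).
  Norton: +40 → 40 ≥ 30
  Orwell: +55 → 55 ≥ 40
Round 2 — Norton, Orwell default.
No further defaults.

2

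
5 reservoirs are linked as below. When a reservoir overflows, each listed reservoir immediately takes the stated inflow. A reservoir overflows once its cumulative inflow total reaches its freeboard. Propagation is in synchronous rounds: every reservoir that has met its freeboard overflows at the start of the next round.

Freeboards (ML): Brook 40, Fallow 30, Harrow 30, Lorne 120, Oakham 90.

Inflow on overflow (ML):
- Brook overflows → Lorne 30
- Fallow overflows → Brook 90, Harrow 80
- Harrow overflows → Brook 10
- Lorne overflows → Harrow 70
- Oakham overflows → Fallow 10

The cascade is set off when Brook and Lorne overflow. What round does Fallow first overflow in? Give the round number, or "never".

Round 1 — Brook, Lorne overflow (initial).
  Harrow: +70 → 70 ≥ 30
Round 2 — Harrow overflows.
No further overflows.

never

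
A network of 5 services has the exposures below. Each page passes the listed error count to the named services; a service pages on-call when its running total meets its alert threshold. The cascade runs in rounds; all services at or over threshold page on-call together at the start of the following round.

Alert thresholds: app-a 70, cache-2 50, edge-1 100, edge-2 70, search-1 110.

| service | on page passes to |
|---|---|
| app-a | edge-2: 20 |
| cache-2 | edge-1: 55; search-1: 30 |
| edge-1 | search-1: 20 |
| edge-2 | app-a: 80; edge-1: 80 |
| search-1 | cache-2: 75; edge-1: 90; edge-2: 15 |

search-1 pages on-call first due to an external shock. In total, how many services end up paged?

3

Round 1 — search-1 pages on-call (initial).
  cache-2: +75 → 75 ≥ 50
  edge-1: +90 → 90 < 100
  edge-2: +15 → 15 < 70
Round 2 — cache-2 pages on-call.
  edge-1: +55 → 145 ≥ 100
Round 3 — edge-1 pages on-call.
No further pages.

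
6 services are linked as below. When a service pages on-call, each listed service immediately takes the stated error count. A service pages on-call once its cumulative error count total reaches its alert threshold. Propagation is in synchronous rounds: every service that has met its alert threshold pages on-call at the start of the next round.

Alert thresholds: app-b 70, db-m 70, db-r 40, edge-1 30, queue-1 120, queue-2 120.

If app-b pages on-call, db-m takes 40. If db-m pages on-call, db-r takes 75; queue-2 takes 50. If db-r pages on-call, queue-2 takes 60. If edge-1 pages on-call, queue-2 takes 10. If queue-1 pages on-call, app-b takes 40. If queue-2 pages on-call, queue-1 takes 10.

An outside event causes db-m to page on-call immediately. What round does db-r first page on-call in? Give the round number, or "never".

Round 1 — db-m pages on-call (initial).
  db-r: +75 → 75 ≥ 40
  queue-2: +50 → 50 < 120
Round 2 — db-r pages on-call.
  queue-2: +60 → 110 < 120
No further pages.

2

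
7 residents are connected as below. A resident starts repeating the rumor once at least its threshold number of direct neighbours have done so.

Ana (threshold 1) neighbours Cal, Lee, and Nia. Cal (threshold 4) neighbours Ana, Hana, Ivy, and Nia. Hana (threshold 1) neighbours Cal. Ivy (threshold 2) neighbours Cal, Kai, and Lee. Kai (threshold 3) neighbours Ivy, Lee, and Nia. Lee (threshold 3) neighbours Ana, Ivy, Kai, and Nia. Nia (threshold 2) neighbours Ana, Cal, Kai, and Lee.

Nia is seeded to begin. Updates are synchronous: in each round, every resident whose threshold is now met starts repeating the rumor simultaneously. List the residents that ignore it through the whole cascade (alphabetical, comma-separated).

Round 1 — Nia starts repeating the rumor (initial).
Round 2 — checking thresholds:
  Ana: 1 of 3 neighbours ≥ 1, starts repeating the rumor.
  Cal: 1 of 4 neighbours < 4, not yet.
  Kai: 1 of 3 neighbours < 3, not yet.
  Lee: 1 of 4 neighbours < 3, not yet.
Round 3 — no new spreads; cascade stops.

Cal, Hana, Ivy, Kai, Lee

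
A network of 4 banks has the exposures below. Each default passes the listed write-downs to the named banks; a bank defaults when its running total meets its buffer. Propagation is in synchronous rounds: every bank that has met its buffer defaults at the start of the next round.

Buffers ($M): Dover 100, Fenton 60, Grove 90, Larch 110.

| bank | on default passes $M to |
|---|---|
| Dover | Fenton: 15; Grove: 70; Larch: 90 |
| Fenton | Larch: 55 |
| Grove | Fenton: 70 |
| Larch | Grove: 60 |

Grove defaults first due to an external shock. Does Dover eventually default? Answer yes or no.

no

Round 1 — Grove defaults (initial).
  Fenton: +70 → 70 ≥ 60
Round 2 — Fenton defaults.
  Larch: +55 → 55 < 110
No further defaults.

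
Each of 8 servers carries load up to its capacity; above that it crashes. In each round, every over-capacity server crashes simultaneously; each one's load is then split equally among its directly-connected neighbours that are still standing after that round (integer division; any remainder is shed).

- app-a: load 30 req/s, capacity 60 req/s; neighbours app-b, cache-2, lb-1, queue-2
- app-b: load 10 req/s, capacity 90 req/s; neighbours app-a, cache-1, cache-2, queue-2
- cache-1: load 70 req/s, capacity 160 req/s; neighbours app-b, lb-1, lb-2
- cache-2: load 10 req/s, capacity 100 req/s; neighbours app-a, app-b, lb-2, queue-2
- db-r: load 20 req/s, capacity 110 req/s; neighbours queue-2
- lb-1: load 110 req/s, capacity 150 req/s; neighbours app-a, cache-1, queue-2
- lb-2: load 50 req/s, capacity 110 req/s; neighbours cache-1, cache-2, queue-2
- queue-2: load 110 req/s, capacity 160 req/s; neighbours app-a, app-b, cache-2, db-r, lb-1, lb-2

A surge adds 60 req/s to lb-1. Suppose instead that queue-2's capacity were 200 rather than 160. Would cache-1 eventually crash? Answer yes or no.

With queue-2's capacity at 200:
Round 1 — lb-1 at 170 > 150. lb-1 crashes.
  lb-1 sheds 170 req/s to app-a, cache-1, queue-2: 56 each (2 lost).
    app-a: 30+56 = 86 > 60
    cache-1: 70+56 = 126 ≤ 160
    queue-2: 110+56 = 166 ≤ 200
Round 2 — app-a crashes.
  app-a sheds 86 req/s to app-b, cache-2, queue-2: 28 each (2 lost).
    app-b: 10+28 = 38 ≤ 90
    cache-2: 10+28 = 38 ≤ 100
    queue-2: 166+28 = 194 ≤ 200
No further crashes.

no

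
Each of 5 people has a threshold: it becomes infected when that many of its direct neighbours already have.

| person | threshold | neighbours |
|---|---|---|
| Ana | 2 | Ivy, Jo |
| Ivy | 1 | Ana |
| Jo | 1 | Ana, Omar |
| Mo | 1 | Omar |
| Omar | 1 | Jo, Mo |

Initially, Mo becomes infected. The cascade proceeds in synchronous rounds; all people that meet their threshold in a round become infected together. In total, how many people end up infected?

3

Round 1 — Mo becomes infected (initial).
Round 2 — checking thresholds:
  Omar: 1 of 2 neighbours ≥ 1, becomes infected.
Round 3 — checking thresholds:
  Jo: 1 of 2 neighbours ≥ 1, becomes infected.
Round 4 — no new infections; cascade stops.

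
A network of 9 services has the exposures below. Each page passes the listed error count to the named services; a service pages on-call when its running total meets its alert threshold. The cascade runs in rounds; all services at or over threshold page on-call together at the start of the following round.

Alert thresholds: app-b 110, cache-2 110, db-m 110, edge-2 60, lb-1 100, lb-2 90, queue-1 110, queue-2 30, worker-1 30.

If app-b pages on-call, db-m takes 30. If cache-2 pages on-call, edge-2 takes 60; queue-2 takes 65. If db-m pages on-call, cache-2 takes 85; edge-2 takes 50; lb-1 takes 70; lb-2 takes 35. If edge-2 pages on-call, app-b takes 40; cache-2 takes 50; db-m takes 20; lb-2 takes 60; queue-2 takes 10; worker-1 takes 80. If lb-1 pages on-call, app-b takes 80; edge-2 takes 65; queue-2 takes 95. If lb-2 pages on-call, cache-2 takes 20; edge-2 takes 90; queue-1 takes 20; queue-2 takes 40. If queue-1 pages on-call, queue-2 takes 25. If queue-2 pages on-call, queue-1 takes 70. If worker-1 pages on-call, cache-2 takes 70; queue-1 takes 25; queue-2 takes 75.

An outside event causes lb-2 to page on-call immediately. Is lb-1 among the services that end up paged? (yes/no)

no

Round 1 — lb-2 pages on-call (initial).
  cache-2: +20 → 20 < 110
  edge-2: +90 → 90 ≥ 60
  queue-1: +20 → 20 < 110
  queue-2: +40 → 40 ≥ 30
Round 2 — edge-2, queue-2 page on-call.
  app-b: +40 → 40 < 110
  cache-2: +50 → 70 < 110
  db-m: +20 → 20 < 110
  queue-1: +70 → 90 < 110
  worker-1: +80 → 80 ≥ 30
Round 3 — worker-1 pages on-call.
  cache-2: +70 → 140 ≥ 110
  queue-1: +25 → 115 ≥ 110
Round 4 — cache-2, queue-1 page on-call.
No further pages.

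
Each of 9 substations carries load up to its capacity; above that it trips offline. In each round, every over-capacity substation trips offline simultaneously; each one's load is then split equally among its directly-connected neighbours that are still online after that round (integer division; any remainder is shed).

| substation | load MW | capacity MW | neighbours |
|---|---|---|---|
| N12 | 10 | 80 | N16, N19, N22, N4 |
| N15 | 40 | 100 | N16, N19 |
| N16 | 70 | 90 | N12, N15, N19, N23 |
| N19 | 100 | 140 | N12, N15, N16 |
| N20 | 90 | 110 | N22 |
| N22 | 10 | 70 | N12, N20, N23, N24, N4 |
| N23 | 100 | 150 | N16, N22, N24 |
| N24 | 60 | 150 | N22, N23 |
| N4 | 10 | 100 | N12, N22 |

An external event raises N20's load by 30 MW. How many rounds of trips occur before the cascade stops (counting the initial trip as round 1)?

Round 1 — N20 at 120 > 110. N20 trips offline.
  N20 sheds 120 MW to N22: 120 each.
    N22: 10+120 = 130 > 70
Round 2 — N22 trips offline.
  N22 sheds 130 MW to N12, N23, N24, N4: 32 each (2 lost).
    N12: 10+32 = 42 ≤ 80
    N23: 100+32 = 132 ≤ 150
    N24: 60+32 = 92 ≤ 150
    N4: 10+32 = 42 ≤ 100
No further trips.

2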